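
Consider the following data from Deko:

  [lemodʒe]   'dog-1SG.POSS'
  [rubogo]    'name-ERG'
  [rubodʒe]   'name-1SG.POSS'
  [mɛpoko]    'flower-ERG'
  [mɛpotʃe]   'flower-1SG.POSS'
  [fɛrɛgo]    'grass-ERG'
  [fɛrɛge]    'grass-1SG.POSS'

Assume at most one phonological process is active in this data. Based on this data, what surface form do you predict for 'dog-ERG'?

[lemogo]

The stem for 'name' ends in [g] in [rubogo] but [dʒ] in [rubodʒe].
The stem 'grass' ([fɛrɛgo], [fɛrɛge]) shows [g] unchanged in both environments, so [g] cannot be basic with [dʒ] derived before the 1SG.POSS suffix.
So /dʒ/ is underlying, and a rule of depalatalization — palato-alveolar /tʃ/ and /dʒ/ become [k] and [g] when no front vowel follows — gives [g].
The one attested form of 'dog', [lemodʒe], shows underlying /lemodʒ/. Applying the same rule when no front vowel follows gives [lemogo].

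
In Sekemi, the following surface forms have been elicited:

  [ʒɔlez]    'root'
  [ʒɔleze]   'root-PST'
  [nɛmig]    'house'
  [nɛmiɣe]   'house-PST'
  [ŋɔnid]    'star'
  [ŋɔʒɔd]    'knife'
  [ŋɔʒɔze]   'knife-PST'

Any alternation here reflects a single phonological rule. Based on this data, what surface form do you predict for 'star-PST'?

[ŋɔnize]

The root 'knife' surfaces as [ŋɔʒɔd] and [ŋɔʒɔze], with a stem-final [d] ~ [z] alternation.
The stem 'root' ([ʒɔlez], [ʒɔleze]) shows [z] unchanged in both environments, so [z] cannot be basic with [d] derived in isolation.
The alternation reflects intervocalic spirantization: voiced stops become fricatives between vowels. /d/ is underlying.
From [ŋɔnid] the stem 'star' is /ŋɔnid/; between vowels this yields [ŋɔnize].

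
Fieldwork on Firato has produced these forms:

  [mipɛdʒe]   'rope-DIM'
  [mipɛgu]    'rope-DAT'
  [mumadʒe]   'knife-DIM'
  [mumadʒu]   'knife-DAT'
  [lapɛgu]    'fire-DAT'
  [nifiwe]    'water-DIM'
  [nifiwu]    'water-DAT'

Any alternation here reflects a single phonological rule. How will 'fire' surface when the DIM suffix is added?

The stem for 'rope' ends in [dʒ] in [mipɛdʒe] but [g] in [mipɛgu].
Compare 'knife', with invariant [dʒ] in [mumadʒe] and [mumadʒu]: an analysis with underlying /dʒ/ and a rule producing [g] before the DAT suffix would wrongly predict alternation here too.
The alternation reflects palatalization before a front vowel: /g/ becomes palato-alveolar [dʒ] before a front vowel. /g/ is underlying.
From [lapɛgu] the stem 'fire' is /lapɛg/; before a front vowel this yields [lapɛdʒe].

[lapɛdʒe]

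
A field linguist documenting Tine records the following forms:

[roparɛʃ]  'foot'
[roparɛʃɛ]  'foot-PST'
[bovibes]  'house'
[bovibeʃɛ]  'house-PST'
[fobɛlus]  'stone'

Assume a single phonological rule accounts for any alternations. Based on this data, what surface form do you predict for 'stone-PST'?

The root 'house' surfaces as [bovibes] and [bovibeʃɛ], with a stem-final [s] ~ [ʃ] alternation.
But 'foot' keeps [ʃ] in both environments ([roparɛʃ], [roparɛʃɛ]), so there is no rule changing /ʃ/ to [s] in isolation.
The alternation reflects palatalization before a front vowel: /s/ becomes palato-alveolar [ʃ] before a front vowel. /s/ is underlying.
From [fobɛlus] the stem 'stone' is /fobɛlus/; before a front vowel this yields [fobɛluʃɛ].

[fobɛluʃɛ]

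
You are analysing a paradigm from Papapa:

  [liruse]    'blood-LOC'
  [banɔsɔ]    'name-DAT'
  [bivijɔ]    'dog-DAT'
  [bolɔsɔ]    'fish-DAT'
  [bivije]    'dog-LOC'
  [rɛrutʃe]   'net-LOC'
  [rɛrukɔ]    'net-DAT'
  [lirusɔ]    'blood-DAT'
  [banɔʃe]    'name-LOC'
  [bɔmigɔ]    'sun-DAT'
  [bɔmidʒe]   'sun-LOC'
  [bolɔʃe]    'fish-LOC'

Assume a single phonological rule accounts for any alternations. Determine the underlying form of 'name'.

/banɔʃ/

In [banɔʃe] and [banɔsɔ] the final segment of 'name' alternates: [ʃ] ~ [s].
But 'blood' keeps [s] in both environments ([liruse], [lirusɔ]), so there is no rule changing /s/ to [ʃ] before the LOC suffix.
The alternation reflects depalatalization: palato-alveolar /tʃ/, /dʒ/ and /ʃ/ become [k], [g] and [s] when no front vowel follows. /ʃ/ is underlying.
So 'name' = /banɔʃ/.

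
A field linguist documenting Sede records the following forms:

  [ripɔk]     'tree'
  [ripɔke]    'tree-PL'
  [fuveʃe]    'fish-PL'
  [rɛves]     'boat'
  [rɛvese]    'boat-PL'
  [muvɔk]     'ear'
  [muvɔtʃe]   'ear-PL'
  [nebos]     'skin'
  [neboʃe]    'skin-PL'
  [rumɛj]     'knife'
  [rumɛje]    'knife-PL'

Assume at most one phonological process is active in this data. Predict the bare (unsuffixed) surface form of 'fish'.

[fuves]

The stem for 'skin' ends in [s] in [nebos] but [ʃ] in [neboʃe].
If /s/ were underlying and a rule turned it into [ʃ] before the PL suffix, 'boat' would also alternate; but it has [s] in both [rɛves] and [rɛvese].
The underlying segment must be /ʃ/; palato-alveolar /tʃ/ and /ʃ/ become [k] and [s] when no front vowel follows, yielding [s] there.
The one attested form of 'fish', [fuveʃe], shows underlying /fuveʃ/. Applying the same rule when no front vowel follows gives [fuves].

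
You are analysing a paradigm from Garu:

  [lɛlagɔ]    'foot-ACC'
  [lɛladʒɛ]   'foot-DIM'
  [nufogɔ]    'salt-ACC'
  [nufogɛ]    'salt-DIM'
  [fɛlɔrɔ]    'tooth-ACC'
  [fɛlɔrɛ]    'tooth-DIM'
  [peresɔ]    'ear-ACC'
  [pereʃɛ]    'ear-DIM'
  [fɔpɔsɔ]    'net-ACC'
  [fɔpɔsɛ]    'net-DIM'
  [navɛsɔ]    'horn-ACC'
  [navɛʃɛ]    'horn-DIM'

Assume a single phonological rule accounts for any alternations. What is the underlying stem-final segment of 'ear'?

The stem for 'ear' ends in [s] in [peresɔ] but [ʃ] in [pereʃɛ].
If /s/ were underlying and a rule turned it into [ʃ] before the DIM suffix, 'net' would also alternate; but it has [s] in both [fɔpɔsɔ] and [fɔpɔsɛ].
The alternation reflects depalatalization: palato-alveolar /dʒ/ and /ʃ/ become [g] and [s] when no front vowel follows. /ʃ/ is underlying.

/ʃ/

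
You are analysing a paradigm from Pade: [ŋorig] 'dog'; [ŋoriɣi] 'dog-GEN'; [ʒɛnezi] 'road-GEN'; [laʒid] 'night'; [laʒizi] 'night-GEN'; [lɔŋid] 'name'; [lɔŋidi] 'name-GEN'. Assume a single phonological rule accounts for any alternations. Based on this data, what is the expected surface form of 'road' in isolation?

The stem for 'night' ends in [d] in [laʒid] but [z] in [laʒizi].
If /d/ were underlying and a rule turned it into [z] before the GEN suffix, 'name' would also alternate; but it has [d] in both [lɔŋid] and [lɔŋidi].
The underlying segment must be /z/; voiced fricatives become stops word-finally, yielding [d] there.
From [ʒɛnezi] the stem 'road' is /ʒɛnez/; word-finally this yields [ʒɛned].

[ʒɛned]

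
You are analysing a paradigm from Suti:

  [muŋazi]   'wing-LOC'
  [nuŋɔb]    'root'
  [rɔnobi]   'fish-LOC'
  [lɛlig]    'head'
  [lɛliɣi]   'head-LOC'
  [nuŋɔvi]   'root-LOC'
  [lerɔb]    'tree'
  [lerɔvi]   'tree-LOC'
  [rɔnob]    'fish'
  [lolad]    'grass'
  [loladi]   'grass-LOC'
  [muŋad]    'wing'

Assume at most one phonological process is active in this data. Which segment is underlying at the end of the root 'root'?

/v/

The root 'root' surfaces as [nuŋɔb] and [nuŋɔvi], with a stem-final [b] ~ [v] alternation.
But 'fish' keeps [b] in both environments ([rɔnob], [rɔnobi]), so there is no rule changing /b/ to [v] before the LOC suffix.
The alternation reflects word-final hardening: voiced fricatives become stops word-finally. /v/ is underlying.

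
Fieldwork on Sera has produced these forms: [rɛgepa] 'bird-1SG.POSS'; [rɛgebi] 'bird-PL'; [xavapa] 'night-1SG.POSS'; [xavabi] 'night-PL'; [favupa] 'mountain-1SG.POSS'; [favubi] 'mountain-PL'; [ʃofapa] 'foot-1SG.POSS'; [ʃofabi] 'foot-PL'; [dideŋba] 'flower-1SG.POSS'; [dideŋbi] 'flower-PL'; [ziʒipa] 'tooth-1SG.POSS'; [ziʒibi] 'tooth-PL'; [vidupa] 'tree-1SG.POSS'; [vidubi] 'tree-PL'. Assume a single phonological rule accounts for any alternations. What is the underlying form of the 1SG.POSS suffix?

The 1SG.POSS suffix surfaces as [-ba] and [-pa], depending on the final segment of the stem.
By contrast the PL suffix keeps its initial [b] throughout — that segment must be underlying.
So the underlying form is /-pa/, and voiceless stops become voiced after a nasal.

/-pa/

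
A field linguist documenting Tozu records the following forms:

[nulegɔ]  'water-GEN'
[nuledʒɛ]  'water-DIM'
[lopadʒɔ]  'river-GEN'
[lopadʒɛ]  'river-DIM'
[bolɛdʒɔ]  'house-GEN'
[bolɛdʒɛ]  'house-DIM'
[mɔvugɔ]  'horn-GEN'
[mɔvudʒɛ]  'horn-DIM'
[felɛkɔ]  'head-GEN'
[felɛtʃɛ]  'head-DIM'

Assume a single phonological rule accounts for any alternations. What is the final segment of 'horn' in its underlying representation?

The stem for 'horn' ends in [g] in [mɔvugɔ] but [dʒ] in [mɔvudʒɛ].
The stem 'house' ([bolɛdʒɔ], [bolɛdʒɛ]) shows [dʒ] unchanged in both environments, so [dʒ] cannot be basic with [g] derived before the GEN suffix.
Therefore /g/ is basic and [dʒ] is derived by palatalization before a front vowel (/k/ and /g/ become palato-alveolar [tʃ] and [dʒ] before a front vowel).

/g/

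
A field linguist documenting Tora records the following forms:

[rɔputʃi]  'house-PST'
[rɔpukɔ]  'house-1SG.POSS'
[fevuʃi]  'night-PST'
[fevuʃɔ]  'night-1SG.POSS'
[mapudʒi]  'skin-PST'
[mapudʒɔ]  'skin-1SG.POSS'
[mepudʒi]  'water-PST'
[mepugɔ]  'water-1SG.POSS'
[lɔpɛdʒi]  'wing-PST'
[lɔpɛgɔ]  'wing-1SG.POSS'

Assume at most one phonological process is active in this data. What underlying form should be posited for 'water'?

The root 'water' surfaces as [mepudʒi] and [mepugɔ], with a stem-final [dʒ] ~ [g] alternation.
If /dʒ/ were underlying and a rule turned it into [g] before the 1SG.POSS suffix, 'skin' would also alternate; but it has [dʒ] in both [mapudʒi] and [mapudʒɔ].
The alternation reflects palatalization before a front vowel: /k/ and /g/ become palato-alveolar [tʃ] and [dʒ] before a front vowel. /g/ is underlying.
So 'water' = /mepug/.

/mepug/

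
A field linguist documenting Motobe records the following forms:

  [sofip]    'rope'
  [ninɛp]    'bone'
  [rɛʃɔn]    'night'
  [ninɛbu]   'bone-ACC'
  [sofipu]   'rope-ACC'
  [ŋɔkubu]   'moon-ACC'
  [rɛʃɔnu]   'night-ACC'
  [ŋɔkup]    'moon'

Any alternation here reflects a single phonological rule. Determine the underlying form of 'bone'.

The root 'bone' surfaces as [ninɛbu] and [ninɛp], with a stem-final [b] ~ [p] alternation.
Compare 'rope', with invariant [p] in [sofipu] and [sofip]: an analysis with underlying /p/ and a rule producing [b] before the ACC suffix would wrongly predict alternation here too.
The underlying segment must be /b/; voiced obstruents become voiceless word-finally, yielding [p] there.

/ninɛb/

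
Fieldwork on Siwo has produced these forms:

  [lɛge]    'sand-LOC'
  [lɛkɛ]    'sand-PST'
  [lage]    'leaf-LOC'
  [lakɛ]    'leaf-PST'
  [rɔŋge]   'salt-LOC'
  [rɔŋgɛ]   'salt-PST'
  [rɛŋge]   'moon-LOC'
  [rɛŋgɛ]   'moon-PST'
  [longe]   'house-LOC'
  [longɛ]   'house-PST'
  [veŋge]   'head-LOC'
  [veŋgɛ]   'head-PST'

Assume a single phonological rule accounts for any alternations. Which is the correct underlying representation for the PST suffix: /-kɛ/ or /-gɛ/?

The PST suffix surfaces as [-gɛ] and [-kɛ], depending on the final segment of the stem.
By contrast the LOC suffix keeps its initial [g] throughout — that segment must be underlying.
So the underlying form is /-kɛ/, and voiceless stops become voiced after a nasal.

/-kɛ/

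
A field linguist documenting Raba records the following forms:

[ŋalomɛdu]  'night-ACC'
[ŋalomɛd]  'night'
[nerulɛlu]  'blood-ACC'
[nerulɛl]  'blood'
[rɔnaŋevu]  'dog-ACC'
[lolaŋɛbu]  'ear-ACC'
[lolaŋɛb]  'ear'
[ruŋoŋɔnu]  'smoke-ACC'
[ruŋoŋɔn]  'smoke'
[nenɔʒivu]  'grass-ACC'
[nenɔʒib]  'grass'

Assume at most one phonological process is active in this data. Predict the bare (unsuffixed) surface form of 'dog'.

[rɔnaŋeb]

The stem for 'grass' ends in [v] in [nenɔʒivu] but [b] in [nenɔʒib].
The stem 'ear' ([lolaŋɛbu], [lolaŋɛb]) shows [b] unchanged in both environments, so [b] cannot be basic with [v] derived before the ACC suffix.
So /v/ is underlying, and a rule of word-final hardening — voiced fricatives become stops word-finally — gives [b].
The one attested form of 'dog', [rɔnaŋevu], shows underlying /rɔnaŋev/. Applying the same rule word-finally gives [rɔnaŋeb].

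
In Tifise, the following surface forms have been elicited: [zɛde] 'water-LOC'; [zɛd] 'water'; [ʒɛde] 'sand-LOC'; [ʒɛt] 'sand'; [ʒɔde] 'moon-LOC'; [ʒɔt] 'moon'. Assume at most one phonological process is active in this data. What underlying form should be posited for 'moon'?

In [ʒɔde] and [ʒɔt] the final segment of 'moon' alternates: [d] ~ [t].
Compare 'water', with invariant [d] in [zɛde] and [zɛd]: an analysis with underlying /d/ and a rule producing [t] in isolation would wrongly predict alternation here too.
Therefore /t/ is basic and [d] is derived by intervocalic voicing (voiceless stops become voiced between vowels).

/ʒɔt/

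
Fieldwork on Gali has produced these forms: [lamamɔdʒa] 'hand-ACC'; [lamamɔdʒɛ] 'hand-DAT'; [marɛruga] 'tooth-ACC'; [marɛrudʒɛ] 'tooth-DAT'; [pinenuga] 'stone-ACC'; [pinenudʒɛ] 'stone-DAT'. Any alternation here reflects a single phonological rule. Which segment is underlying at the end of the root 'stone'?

/g/

'stone' shows [g] ~ [dʒ] at the end of the stem ([pinenuga] vs [pinenudʒɛ]).
Compare 'hand', with invariant [dʒ] in [lamamɔdʒa] and [lamamɔdʒɛ]: an analysis with underlying /dʒ/ and a rule producing [g] before the ACC suffix would wrongly predict alternation here too.
The underlying segment must be /g/; /g/ becomes palato-alveolar [dʒ] before a front vowel, yielding [dʒ] there.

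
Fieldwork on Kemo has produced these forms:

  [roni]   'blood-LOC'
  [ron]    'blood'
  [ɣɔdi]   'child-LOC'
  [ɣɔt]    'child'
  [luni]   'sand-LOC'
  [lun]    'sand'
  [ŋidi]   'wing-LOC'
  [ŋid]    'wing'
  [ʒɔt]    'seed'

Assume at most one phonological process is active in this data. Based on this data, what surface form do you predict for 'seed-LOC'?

[ʒɔdi]

The stem for 'child' ends in [d] in [ɣɔdi] but [t] in [ɣɔt].
Compare 'wing', with invariant [d] in [ŋidi] and [ŋid]: an analysis with underlying /d/ and a rule producing [t] in isolation would wrongly predict alternation here too.
So /t/ is underlying, and a rule of intervocalic voicing — voiceless stops become voiced between vowels — gives [d].
From [ʒɔt] the stem 'seed' is /ʒɔt/; between vowels this yields [ʒɔdi].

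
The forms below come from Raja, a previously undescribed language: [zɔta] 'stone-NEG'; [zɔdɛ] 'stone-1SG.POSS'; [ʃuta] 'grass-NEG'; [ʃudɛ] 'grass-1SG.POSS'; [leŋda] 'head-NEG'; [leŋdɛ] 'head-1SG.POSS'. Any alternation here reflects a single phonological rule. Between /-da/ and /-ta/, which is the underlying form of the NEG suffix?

The NEG morpheme has two allomorphs, [-da] and [-ta].
By contrast the 1SG.POSS suffix keeps its initial [d] throughout — that segment must be underlying.
So the underlying form is /-ta/, and voiceless stops become voiced after a nasal.

/-ta/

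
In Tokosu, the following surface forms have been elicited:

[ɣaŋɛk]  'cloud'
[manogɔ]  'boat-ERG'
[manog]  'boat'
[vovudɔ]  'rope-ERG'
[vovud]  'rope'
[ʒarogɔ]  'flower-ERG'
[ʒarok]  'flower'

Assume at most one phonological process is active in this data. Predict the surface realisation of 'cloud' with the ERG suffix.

In [ʒarogɔ] and [ʒarok] the final segment of 'flower' alternates: [g] ~ [k].
If /g/ were underlying and a rule turned it into [k] in isolation, 'boat' would also alternate; but it has [g] in both [manogɔ] and [manog].
So /k/ is underlying, and a rule of intervocalic voicing — voiceless stops become voiced between vowels — gives [g].
The one attested form of 'cloud', [ɣaŋɛk], shows underlying /ɣaŋɛk/. Applying the same rule between vowels gives [ɣaŋɛgɔ].

[ɣaŋɛgɔ]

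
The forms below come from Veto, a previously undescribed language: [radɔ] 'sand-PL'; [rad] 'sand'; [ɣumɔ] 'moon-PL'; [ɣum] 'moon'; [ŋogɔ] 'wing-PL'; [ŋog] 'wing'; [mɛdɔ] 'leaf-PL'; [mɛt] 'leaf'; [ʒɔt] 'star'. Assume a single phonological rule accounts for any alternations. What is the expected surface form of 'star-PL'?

[ʒɔdɔ]

In [mɛdɔ] and [mɛt] the final segment of 'leaf' alternates: [d] ~ [t].
If /d/ were underlying and a rule turned it into [t] in isolation, 'sand' would also alternate; but it has [d] in both [radɔ] and [rad].
The alternation reflects intervocalic voicing: voiceless stops become voiced between vowels. /t/ is underlying.
From [ʒɔt] the stem 'star' is /ʒɔt/; between vowels this yields [ʒɔdɔ].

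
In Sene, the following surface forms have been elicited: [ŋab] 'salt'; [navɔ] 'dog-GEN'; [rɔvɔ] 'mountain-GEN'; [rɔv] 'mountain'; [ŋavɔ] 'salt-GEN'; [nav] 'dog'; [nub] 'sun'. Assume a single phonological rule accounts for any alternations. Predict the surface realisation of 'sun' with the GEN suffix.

[nuvɔ]

In [ŋab] and [ŋavɔ] the final segment of 'salt' alternates: [b] ~ [v].
The stem 'mountain' ([rɔv], [rɔvɔ]) shows [v] unchanged in both environments, so [v] cannot be basic with [b] derived in isolation.
The alternation reflects intervocalic spirantization: voiced stops become fricatives between vowels. /b/ is underlying.
The one attested form of 'sun', [nub], shows underlying /nub/. Applying the same rule between vowels gives [nuvɔ].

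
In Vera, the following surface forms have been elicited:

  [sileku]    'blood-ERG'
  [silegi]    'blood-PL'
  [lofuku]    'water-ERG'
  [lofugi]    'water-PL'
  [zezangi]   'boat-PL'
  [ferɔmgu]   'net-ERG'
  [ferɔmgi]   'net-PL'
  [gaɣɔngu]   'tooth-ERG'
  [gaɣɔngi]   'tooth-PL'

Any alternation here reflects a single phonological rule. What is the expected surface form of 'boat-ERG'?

[zezangu]

The ERG suffix surfaces as [-gu] and [-ku], depending on the final segment of the stem.
The PL suffix, which begins with [g], is invariant after every stem; so [g] is not altered by any rule here.
So the underlying form is /-ku/, and voiceless stops become voiced after a nasal.
After 'boat', which ends in a nasal, the suffix surfaces as [-gu], giving [zezangu].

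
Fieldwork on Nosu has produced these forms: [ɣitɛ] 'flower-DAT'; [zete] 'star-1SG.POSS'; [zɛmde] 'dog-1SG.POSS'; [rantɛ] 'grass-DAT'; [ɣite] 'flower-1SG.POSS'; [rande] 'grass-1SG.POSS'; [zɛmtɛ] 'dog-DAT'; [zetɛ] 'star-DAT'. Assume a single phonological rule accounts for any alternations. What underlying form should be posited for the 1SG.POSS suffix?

The 1SG.POSS morpheme has two allomorphs, [-de] and [-te].
The DAT suffix, which begins with [t], is invariant after every stem; so [t] is not altered by any rule here.
The 1SG.POSS suffix is therefore /-de/ underlyingly, with post-vocalic devoicing: voiced stops become voiceless after a vowel.

/-de/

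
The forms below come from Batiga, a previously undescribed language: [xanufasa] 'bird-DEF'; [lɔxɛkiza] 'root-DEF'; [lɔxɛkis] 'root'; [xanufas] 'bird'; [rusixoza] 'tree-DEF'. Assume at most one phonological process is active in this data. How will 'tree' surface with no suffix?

The root 'root' surfaces as [lɔxɛkis] and [lɔxɛkiza], with a stem-final [s] ~ [z] alternation.
The stem 'bird' ([xanufas], [xanufasa]) shows [s] unchanged in both environments, so [s] cannot be basic with [z] derived before the DEF suffix.
The underlying segment must be /z/; voiced obstruents become voiceless word-finally, yielding [s] there.
From [rusixoza] the stem 'tree' is /rusixoz/; word-finally this yields [rusixos].

[rusixos]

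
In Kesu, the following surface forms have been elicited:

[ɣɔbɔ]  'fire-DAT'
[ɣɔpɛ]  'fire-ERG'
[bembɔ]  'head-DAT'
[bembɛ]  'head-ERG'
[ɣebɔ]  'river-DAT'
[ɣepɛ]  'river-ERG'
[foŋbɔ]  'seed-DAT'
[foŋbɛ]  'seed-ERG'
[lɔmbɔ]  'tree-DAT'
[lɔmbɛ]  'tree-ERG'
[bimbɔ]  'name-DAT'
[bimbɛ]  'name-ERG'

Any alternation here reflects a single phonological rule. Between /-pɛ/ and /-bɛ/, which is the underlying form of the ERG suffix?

/-pɛ/

The ERG suffix surfaces as [-bɛ] and [-pɛ], depending on the final segment of the stem.
The DAT suffix, which begins with [b], is invariant after every stem; so [b] is not altered by any rule here.
The ERG suffix is therefore /-pɛ/ underlyingly, with post-nasal voicing: voiceless stops become voiced after a nasal.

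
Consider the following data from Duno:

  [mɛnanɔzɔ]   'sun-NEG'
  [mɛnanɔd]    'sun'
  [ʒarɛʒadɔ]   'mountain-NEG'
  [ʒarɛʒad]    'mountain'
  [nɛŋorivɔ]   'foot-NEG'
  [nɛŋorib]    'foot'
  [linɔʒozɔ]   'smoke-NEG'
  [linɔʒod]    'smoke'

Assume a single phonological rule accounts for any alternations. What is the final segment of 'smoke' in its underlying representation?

The stem for 'smoke' ends in [z] in [linɔʒozɔ] but [d] in [linɔʒod].
Compare 'mountain', with invariant [d] in [ʒarɛʒadɔ] and [ʒarɛʒad]: an analysis with underlying /d/ and a rule producing [z] before the NEG suffix would wrongly predict alternation here too.
Therefore /z/ is basic and [d] is derived by word-final hardening (voiced fricatives become stops word-finally).

/z/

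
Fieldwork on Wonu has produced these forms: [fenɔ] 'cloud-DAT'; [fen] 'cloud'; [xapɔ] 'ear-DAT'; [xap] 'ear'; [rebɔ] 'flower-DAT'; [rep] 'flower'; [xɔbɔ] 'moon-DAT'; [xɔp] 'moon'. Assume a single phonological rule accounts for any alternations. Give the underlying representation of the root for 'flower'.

/reb/

The root 'flower' surfaces as [rebɔ] and [rep], with a stem-final [b] ~ [p] alternation.
Compare 'ear', with invariant [p] in [xapɔ] and [xap]: an analysis with underlying /p/ and a rule producing [b] before the DAT suffix would wrongly predict alternation here too.
So /b/ is underlying, and a rule of word-final obstruent devoicing — voiced obstruents become voiceless word-finally — gives [p].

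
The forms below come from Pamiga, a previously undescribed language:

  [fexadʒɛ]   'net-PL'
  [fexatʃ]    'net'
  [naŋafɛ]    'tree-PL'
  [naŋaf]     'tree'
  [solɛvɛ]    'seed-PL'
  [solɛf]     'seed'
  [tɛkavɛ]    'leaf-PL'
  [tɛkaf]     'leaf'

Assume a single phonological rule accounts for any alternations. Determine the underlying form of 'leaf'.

/tɛkav/

'leaf' shows [v] ~ [f] at the end of the stem ([tɛkavɛ] vs [tɛkaf]).
But 'tree' keeps [f] in both environments ([naŋafɛ], [naŋaf]), so there is no rule changing /f/ to [v] before the PL suffix.
The underlying segment must be /v/; voiced obstruents become voiceless word-finally, yielding [f] there.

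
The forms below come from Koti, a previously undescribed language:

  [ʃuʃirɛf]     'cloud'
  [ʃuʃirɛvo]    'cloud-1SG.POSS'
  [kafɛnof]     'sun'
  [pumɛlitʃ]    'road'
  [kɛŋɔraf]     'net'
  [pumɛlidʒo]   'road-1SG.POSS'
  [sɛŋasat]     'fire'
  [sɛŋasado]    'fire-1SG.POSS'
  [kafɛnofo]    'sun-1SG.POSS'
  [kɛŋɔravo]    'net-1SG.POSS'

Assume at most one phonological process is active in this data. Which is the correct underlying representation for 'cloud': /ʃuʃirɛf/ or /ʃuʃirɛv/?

/ʃuʃirɛv/

'cloud' shows [f] ~ [v] at the end of the stem ([ʃuʃirɛf] vs [ʃuʃirɛvo]).
Compare 'sun', with invariant [f] in [kafɛnof] and [kafɛnofo]: an analysis with underlying /f/ and a rule producing [v] before the 1SG.POSS suffix would wrongly predict alternation here too.
The underlying segment must be /v/; voiced obstruents become voiceless word-finally, yielding [f] there.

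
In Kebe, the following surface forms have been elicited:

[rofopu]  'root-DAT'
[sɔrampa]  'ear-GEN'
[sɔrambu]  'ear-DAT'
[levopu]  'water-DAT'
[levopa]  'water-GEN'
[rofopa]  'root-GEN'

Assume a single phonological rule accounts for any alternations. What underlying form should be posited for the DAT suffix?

/-bu/

The DAT morpheme has two allomorphs, [-bu] and [-pu].
The GEN suffix, which begins with [p], is invariant after every stem; so [p] is not altered by any rule here.
So the underlying form is /-bu/, and voiced stops become voiceless after a vowel.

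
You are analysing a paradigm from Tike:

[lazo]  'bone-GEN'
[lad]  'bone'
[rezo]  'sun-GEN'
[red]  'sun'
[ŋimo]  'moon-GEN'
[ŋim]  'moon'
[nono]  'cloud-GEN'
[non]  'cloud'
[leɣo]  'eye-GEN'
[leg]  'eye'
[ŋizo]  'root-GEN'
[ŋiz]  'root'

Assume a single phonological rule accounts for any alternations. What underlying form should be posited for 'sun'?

The stem for 'sun' ends in [z] in [rezo] but [d] in [red].
But 'root' keeps [z] in both environments ([ŋizo], [ŋiz]), so there is no rule changing /z/ to [d] in isolation.
The underlying segment must be /d/; voiced stops become fricatives between vowels, yielding [z] there.
So 'sun' = /red/.

/red/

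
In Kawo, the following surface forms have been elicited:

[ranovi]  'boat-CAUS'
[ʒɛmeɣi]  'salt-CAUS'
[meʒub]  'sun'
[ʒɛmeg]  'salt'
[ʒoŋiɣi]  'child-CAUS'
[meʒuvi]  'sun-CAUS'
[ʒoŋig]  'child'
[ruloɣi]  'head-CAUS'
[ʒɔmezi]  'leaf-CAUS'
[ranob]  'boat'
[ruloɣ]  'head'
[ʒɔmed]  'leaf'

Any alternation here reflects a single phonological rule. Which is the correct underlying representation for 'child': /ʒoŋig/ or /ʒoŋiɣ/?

/ʒoŋig/

'child' shows [g] ~ [ɣ] at the end of the stem ([ʒoŋig] vs [ʒoŋiɣi]).
But 'head' keeps [ɣ] in both environments ([ruloɣ], [ruloɣi]), so there is no rule changing /ɣ/ to [g] in isolation.
The underlying segment must be /g/; voiced stops become fricatives between vowels, yielding [ɣ] there.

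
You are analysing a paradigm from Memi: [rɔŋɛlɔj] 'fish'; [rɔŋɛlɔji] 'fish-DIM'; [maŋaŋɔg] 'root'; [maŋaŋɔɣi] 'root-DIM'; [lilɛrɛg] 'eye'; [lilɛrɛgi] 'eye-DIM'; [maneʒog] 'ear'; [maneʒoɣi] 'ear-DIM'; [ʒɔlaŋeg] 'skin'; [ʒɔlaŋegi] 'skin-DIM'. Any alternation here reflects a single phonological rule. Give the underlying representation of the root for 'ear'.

/maneʒoɣ/

The root 'ear' surfaces as [maneʒog] and [maneʒoɣi], with a stem-final [g] ~ [ɣ] alternation.
The stem 'skin' ([ʒɔlaŋeg], [ʒɔlaŋegi]) shows [g] unchanged in both environments, so [g] cannot be basic with [ɣ] derived before the DIM suffix.
The underlying segment must be /ɣ/; voiced fricatives become stops word-finally, yielding [g] there.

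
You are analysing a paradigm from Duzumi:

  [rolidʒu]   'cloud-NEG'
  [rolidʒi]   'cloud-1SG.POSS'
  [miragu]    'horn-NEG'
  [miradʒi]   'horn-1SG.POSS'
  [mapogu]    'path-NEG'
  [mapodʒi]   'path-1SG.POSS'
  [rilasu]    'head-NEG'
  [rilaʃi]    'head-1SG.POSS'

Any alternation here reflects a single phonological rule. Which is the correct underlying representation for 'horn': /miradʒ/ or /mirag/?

The root 'horn' surfaces as [miragu] and [miradʒi], with a stem-final [g] ~ [dʒ] alternation.
If /dʒ/ were underlying and a rule turned it into [g] before the NEG suffix, 'cloud' would also alternate; but it has [dʒ] in both [rolidʒu] and [rolidʒi].
The underlying segment must be /g/; /g/ and /s/ become palato-alveolar [dʒ] and [ʃ] before a front vowel, yielding [dʒ] there.

/mirag/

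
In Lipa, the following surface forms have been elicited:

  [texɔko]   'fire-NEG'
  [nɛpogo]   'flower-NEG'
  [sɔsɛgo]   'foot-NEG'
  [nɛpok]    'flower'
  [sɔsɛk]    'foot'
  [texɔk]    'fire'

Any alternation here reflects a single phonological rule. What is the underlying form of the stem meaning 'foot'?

/sɔsɛg/

The stem for 'foot' ends in [k] in [sɔsɛk] but [g] in [sɔsɛgo].
The stem 'fire' ([texɔk], [texɔko]) shows [k] unchanged in both environments, so [k] cannot be basic with [g] derived before the NEG suffix.
The underlying segment must be /g/; voiced obstruents become voiceless word-finally, yielding [k] there.
So 'foot' = /sɔsɛg/.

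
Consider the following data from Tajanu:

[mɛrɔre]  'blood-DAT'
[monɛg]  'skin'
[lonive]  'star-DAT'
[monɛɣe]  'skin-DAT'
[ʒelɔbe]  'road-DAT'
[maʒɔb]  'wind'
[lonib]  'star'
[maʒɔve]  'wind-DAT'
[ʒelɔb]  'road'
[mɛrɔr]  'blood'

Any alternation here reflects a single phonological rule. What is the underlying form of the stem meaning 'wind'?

/maʒɔv/

In [maʒɔb] and [maʒɔve] the final segment of 'wind' alternates: [b] ~ [v].
But 'road' keeps [b] in both environments ([ʒelɔb], [ʒelɔbe]), so there is no rule changing /b/ to [v] before the DAT suffix.
So /v/ is underlying, and a rule of word-final hardening — voiced fricatives become stops word-finally — gives [b].
So 'wind' = /maʒɔv/.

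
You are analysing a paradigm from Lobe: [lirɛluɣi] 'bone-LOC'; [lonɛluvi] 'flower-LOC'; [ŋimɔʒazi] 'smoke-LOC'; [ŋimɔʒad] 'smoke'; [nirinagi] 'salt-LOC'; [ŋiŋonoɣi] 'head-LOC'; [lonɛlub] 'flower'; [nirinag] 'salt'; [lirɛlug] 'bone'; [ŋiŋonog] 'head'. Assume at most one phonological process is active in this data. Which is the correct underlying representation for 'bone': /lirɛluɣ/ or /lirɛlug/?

In [lirɛluɣi] and [lirɛlug] the final segment of 'bone' alternates: [ɣ] ~ [g].
Compare 'salt', with invariant [g] in [nirinagi] and [nirinag]: an analysis with underlying /g/ and a rule producing [ɣ] before the LOC suffix would wrongly predict alternation here too.
The alternation reflects word-final hardening: voiced fricatives become stops word-finally. /ɣ/ is underlying.

/lirɛluɣ/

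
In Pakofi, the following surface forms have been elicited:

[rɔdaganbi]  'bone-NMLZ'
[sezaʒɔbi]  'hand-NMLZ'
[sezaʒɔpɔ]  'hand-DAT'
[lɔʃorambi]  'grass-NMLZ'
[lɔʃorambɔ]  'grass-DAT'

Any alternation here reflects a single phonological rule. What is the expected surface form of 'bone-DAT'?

[rɔdaganbɔ]

The DAT suffix surfaces as [-bɔ] and [-pɔ], depending on the final segment of the stem.
By contrast the NMLZ suffix keeps its initial [b] throughout — that segment must be underlying.
So the underlying form is /-pɔ/, and voiceless stops become voiced after a nasal.
After 'bone', which ends in a nasal, the suffix surfaces as [-bɔ], giving [rɔdaganbɔ].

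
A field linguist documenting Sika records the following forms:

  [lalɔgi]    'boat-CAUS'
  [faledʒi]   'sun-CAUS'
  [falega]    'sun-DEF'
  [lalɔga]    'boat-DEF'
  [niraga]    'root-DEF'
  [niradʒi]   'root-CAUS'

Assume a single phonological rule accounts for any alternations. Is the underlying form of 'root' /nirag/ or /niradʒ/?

The stem for 'root' ends in [dʒ] in [niradʒi] but [g] in [niraga].
Compare 'boat', with invariant [g] in [lalɔgi] and [lalɔga]: an analysis with underlying /g/ and a rule producing [dʒ] before the CAUS suffix would wrongly predict alternation here too.
So /dʒ/ is underlying, and a rule of depalatalization — palato-alveolar /dʒ/ becomes [g] when no front vowel follows — gives [g].

/niradʒ/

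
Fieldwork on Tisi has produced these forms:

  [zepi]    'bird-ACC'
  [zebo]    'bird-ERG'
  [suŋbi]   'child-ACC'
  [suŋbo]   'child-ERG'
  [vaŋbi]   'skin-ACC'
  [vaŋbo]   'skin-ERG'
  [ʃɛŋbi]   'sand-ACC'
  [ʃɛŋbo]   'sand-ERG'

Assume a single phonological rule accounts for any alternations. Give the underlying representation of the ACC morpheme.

The ACC suffix surfaces as [-bi] and [-pi], depending on the final segment of the stem.
By contrast the ERG suffix keeps its initial [b] throughout — that segment must be underlying.
The ACC suffix is therefore /-pi/ underlyingly, with post-nasal voicing: voiceless stops become voiced after a nasal.

/-pi/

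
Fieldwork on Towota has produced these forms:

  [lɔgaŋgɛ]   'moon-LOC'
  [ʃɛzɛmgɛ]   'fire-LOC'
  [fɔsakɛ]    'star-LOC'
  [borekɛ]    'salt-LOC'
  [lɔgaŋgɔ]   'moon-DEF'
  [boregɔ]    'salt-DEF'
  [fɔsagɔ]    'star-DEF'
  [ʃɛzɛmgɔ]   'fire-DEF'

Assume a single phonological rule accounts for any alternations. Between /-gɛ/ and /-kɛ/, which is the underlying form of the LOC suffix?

The LOC suffix surfaces as [-gɛ] and [-kɛ], depending on the final segment of the stem.
By contrast the DEF suffix keeps its initial [g] throughout — that segment must be underlying.
The LOC suffix is therefore /-kɛ/ underlyingly, with post-nasal voicing: voiceless stops become voiced after a nasal.

/-kɛ/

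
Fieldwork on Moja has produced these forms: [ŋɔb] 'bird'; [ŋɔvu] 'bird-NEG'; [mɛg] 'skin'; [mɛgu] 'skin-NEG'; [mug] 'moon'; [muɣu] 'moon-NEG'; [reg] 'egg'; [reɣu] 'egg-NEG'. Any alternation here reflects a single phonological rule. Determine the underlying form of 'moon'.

The root 'moon' surfaces as [mug] and [muɣu], with a stem-final [g] ~ [ɣ] alternation.
Compare 'skin', with invariant [g] in [mɛg] and [mɛgu]: an analysis with underlying /g/ and a rule producing [ɣ] before the NEG suffix would wrongly predict alternation here too.
The underlying segment must be /ɣ/; voiced fricatives become stops word-finally, yielding [g] there.

/muɣ/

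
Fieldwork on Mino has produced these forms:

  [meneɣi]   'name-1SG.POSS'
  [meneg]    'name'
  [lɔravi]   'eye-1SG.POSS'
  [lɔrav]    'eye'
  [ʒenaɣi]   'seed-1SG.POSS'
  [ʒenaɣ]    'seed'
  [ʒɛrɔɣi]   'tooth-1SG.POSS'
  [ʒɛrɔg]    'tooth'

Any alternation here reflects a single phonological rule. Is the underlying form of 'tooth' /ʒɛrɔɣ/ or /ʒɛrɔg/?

'tooth' shows [ɣ] ~ [g] at the end of the stem ([ʒɛrɔɣi] vs [ʒɛrɔg]).
But 'seed' keeps [ɣ] in both environments ([ʒenaɣi], [ʒenaɣ]), so there is no rule changing /ɣ/ to [g] in isolation.
The alternation reflects intervocalic spirantization: voiced stops become fricatives between vowels. /g/ is underlying.

/ʒɛrɔg/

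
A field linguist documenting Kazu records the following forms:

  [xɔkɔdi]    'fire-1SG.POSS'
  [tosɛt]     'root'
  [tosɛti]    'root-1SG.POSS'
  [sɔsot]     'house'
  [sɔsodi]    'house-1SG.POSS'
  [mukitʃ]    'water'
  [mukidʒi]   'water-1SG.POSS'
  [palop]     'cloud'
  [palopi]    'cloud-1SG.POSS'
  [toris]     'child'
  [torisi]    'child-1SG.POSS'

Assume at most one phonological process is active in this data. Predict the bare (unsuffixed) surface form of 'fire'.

[xɔkɔt]

The stem for 'house' ends in [t] in [sɔsot] but [d] in [sɔsodi].
But 'root' keeps [t] in both environments ([tosɛt], [tosɛti]), so there is no rule changing /t/ to [d] before the 1SG.POSS suffix.
The alternation reflects word-final obstruent devoicing: voiced obstruents become voiceless word-finally. /d/ is underlying.
From [xɔkɔdi] the stem 'fire' is /xɔkɔd/; word-finally this yields [xɔkɔt].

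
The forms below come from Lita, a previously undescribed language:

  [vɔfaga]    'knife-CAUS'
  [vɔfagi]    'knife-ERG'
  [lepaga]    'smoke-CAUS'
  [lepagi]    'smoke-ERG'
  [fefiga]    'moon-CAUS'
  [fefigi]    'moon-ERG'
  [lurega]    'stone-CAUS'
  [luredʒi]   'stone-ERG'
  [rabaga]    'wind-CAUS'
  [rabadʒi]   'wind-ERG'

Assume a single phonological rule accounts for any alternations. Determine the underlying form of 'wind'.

The stem for 'wind' ends in [g] in [rabaga] but [dʒ] in [rabadʒi].
Compare 'smoke', with invariant [g] in [lepaga] and [lepagi]: an analysis with underlying /g/ and a rule producing [dʒ] before the ERG suffix would wrongly predict alternation here too.
The underlying segment must be /dʒ/; palato-alveolar /dʒ/ becomes [g] when no front vowel follows, yielding [g] there.

/rabadʒ/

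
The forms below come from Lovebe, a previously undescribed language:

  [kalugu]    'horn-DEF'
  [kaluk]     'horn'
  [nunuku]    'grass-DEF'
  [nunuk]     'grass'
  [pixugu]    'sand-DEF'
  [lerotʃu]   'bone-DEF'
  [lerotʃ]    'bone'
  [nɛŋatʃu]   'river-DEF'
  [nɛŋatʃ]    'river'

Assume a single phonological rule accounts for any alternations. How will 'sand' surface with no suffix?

The root 'horn' surfaces as [kalugu] and [kaluk], with a stem-final [g] ~ [k] alternation.
Compare 'grass', with invariant [k] in [nunuku] and [nunuk]: an analysis with underlying /k/ and a rule producing [g] before the DEF suffix would wrongly predict alternation here too.
Therefore /g/ is basic and [k] is derived by word-final obstruent devoicing (voiced obstruents become voiceless word-finally).
The one attested form of 'sand', [pixugu], shows underlying /pixug/. Applying the same rule word-finally gives [pixuk].

[pixuk]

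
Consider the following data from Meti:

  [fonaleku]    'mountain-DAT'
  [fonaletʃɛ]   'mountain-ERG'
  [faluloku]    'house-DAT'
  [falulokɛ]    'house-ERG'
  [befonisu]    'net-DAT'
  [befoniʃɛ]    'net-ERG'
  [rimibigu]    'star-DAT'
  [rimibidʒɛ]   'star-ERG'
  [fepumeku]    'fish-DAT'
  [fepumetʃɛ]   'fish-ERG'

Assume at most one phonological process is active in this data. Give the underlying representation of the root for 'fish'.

The stem for 'fish' ends in [k] in [fepumeku] but [tʃ] in [fepumetʃɛ].
The stem 'house' ([faluloku], [falulokɛ]) shows [k] unchanged in both environments, so [k] cannot be basic with [tʃ] derived before the ERG suffix.
The alternation reflects depalatalization: palato-alveolar /tʃ/, /dʒ/ and /ʃ/ become [k], [g] and [s] when no front vowel follows. /tʃ/ is underlying.

/fepumetʃ/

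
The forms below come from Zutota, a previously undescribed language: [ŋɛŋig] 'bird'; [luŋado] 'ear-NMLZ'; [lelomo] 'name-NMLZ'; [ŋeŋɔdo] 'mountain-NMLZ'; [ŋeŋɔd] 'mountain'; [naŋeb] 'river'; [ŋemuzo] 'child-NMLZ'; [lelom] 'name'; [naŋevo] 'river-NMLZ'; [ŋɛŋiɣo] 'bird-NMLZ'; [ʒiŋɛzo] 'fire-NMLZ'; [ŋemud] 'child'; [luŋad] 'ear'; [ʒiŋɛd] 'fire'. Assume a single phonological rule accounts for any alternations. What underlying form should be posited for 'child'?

In [ŋemud] and [ŋemuzo] the final segment of 'child' alternates: [d] ~ [z].
Compare 'ear', with invariant [d] in [luŋad] and [luŋado]: an analysis with underlying /d/ and a rule producing [z] before the NMLZ suffix would wrongly predict alternation here too.
The underlying segment must be /z/; voiced fricatives become stops word-finally, yielding [d] there.

/ŋemuz/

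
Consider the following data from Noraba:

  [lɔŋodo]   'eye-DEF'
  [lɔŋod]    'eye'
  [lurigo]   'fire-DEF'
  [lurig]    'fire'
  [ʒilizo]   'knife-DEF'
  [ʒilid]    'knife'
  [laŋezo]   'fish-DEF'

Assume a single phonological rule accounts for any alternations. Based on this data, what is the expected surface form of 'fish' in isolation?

'knife' shows [z] ~ [d] at the end of the stem ([ʒilizo] vs [ʒilid]).
If /d/ were underlying and a rule turned it into [z] before the DEF suffix, 'eye' would also alternate; but it has [d] in both [lɔŋodo] and [lɔŋod].
The underlying segment must be /z/; voiced fricatives become stops word-finally, yielding [d] there.
The one attested form of 'fish', [laŋezo], shows underlying /laŋez/. Applying the same rule word-finally gives [laŋed].

[laŋed]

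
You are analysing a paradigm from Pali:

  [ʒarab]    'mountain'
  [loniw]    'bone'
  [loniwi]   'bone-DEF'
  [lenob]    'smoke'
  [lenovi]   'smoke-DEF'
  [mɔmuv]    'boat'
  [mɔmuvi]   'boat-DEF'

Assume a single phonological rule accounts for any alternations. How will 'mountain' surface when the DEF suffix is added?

The stem for 'smoke' ends in [b] in [lenob] but [v] in [lenovi].
But 'boat' keeps [v] in both environments ([mɔmuv], [mɔmuvi]), so there is no rule changing /v/ to [b] in isolation.
The underlying segment must be /b/; voiced stops become fricatives between vowels, yielding [v] there.
From [ʒarab] the stem 'mountain' is /ʒarab/; between vowels this yields [ʒaravi].

[ʒaravi]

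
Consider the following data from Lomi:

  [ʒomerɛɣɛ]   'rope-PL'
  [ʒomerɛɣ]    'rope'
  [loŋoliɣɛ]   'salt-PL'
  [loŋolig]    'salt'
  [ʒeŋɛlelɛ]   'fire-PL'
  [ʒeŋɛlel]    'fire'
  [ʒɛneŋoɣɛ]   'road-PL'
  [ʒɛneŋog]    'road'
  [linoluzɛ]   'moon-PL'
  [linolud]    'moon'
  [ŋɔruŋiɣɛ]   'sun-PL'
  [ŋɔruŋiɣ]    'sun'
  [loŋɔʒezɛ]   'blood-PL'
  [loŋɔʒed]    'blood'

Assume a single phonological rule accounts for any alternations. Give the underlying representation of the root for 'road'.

/ʒɛneŋog/

In [ʒɛneŋoɣɛ] and [ʒɛneŋog] the final segment of 'road' alternates: [ɣ] ~ [g].
The stem 'rope' ([ʒomerɛɣɛ], [ʒomerɛɣ]) shows [ɣ] unchanged in both environments, so [ɣ] cannot be basic with [g] derived in isolation.
The underlying segment must be /g/; voiced stops become fricatives between vowels, yielding [ɣ] there.
Hence 'road' is /ʒɛneŋog/ underlyingly.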